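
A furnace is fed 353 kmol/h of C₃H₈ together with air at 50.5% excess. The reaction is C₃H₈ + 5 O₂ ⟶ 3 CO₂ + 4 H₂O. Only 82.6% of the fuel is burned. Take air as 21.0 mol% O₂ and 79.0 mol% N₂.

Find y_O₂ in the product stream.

Stoichiometric O₂ = 5 × 353 = 1765 kmol/h; O₂ fed = 1765 × 1.505 = 2656 kmol/h.
N₂ fed = 2656 × 79/21 = 9993 kmol/h.
Fuel reacted = 0.826 × 353 → ξ = 291.6 kmol/h.
Outlet (n = n₀ + ν ξ):
  C₃H₈: 353 − 1(291.6) = 61.42
  O₂: 2656 − 5(291.6) = 1198
  N₂: 9993 (inert)
  CO₂: 0 + 3(291.6) = 874.7
  H₂O: 0 + 4(291.6) = 1166
Total out = 13290 kmol/h; y_O₂ = 1198 / 13290 = 0.09015.

0.0902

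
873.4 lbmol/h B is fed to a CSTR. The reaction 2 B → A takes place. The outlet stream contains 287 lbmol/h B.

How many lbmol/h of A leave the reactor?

293 lbmol/h

For B: n = n₀ − 2ξ → 287 = 873.4 − 2ξ, giving ξ = 293.2 lbmol/h.
Outlet amounts (n = n₀ + ν ξ):
  B: 873.4 − 2(293.2) = 287
  A: 0 + 1(293.2) = 293.2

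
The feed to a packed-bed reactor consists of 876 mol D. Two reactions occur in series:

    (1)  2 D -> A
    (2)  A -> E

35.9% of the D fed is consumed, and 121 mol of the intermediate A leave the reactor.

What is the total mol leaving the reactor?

719 mol

Conversion of D: D consumed = 2ξ₁ = 0.359 × 876 → ξ₁ = 157.2 mol.
A balance: n_A = 0 + 1ξ₁ − 1ξ₂ = 121 → ξ₂ = (1·157.2 − 121)/1 = 36.24 mol.
Outlet amounts (n = n₀ + Σ ν·ξ):
  D: 876 − 2(157.2) = 561.5
  A: 0 + 1(157.2) − 1(36.24) = 121
  E: 0 + 1(36.24) = 36.24
Total out = 561.5 + 121 + 36.24 = 718.8 mol.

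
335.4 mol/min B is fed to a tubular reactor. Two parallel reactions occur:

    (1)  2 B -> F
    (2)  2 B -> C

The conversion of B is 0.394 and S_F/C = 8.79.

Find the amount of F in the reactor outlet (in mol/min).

59.3 mol/min

Conversion of B: B consumed = 0.394 × 335.4 = 132.1 mol/min = 2ξ₁ + 2ξ₂.
Selectivity: 1ξ₁ / (1ξ₂) = 8.79 → ξ₁ = 8.79 ξ₂.
Substitute: (2·8.79 + 2) ξ₂ = 132.1 → ξ₂ = 6.749 mol/min, ξ₁ = 59.32 mol/min.
Outlet amounts (n = n₀ + Σ ν·ξ):
  B: 335.4 − 2(59.32) − 2(6.749) = 203.3
  F: 0 + 1(59.32) = 59.32
  C: 0 + 1(6.749) = 6.749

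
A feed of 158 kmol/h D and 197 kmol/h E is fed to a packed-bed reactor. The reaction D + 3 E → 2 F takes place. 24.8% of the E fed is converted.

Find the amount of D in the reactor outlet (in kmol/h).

142 kmol/h

E reacted = 0.248 × 197 = 48.86 kmol/h; ν_E = −3, so ξ = 48.86/3 = 16.29 kmol/h.
Outlet amounts (n = n₀ + ν ξ):
  D: 158 − 1(16.29) = 141.7
  E: 197 − 3(16.29) = 148.1
  F: 0 + 2(16.29) = 32.57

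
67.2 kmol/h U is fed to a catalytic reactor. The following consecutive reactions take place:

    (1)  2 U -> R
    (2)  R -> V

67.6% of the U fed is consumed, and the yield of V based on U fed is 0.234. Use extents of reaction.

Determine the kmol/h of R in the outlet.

Conversion of U: U consumed = 2ξ₁ = 0.676 × 67.2 → ξ₁ = 22.71 kmol/h.
Yield of V: 1ξ₂ / 67.2 = 0.234 → ξ₂ = 15.72 kmol/h.
Outlet amounts (n = n₀ + Σ ν·ξ):
  U: 67.2 − 2(22.71) = 21.77
  R: 0 + 1(22.71) − 1(15.72) = 6.989
  V: 0 + 1(15.72) = 15.72

6.99 kmol/h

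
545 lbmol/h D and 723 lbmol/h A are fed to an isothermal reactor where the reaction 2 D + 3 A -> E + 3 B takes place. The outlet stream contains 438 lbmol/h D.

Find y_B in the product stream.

0.132

For D: n = n₀ − 2ξ → 438 = 545 − 2ξ, giving ξ = 53.5 lbmol/h.
Outlet amounts (n = n₀ + ν ξ):
  D: 545 − 2(53.5) = 438
  A: 723 − 3(53.5) = 562.5
  E: 0 + 1(53.5) = 53.5
  B: 0 + 3(53.5) = 160.5
Total out = 1214 lbmol/h; y_B = 160.5 / 1214 = 0.1322.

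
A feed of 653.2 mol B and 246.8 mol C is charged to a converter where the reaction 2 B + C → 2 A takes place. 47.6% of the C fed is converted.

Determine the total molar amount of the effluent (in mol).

783 mol

C reacted = 0.476 × 246.8 = 117.5 mol; ν_C = −1, so ξ = 117.5/1 = 117.5 mol.
Outlet amounts (n = n₀ + ν ξ):
  B: 653.2 − 2(117.5) = 418.2
  C: 246.8 − 1(117.5) = 129.3
  A: 0 + 2(117.5) = 235
Total out = 418.2 + 129.3 + 235 = 782.5 mol.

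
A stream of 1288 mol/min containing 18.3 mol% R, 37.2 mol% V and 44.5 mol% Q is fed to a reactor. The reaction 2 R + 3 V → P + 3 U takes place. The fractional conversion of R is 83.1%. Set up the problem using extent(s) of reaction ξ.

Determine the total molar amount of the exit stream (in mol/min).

R reacted = 0.831 × 235.7 = 195.9 mol/min; ν_R = −2, so ξ = 195.9/2 = 97.94 mol/min.
Outlet amounts (n = n₀ + ν ξ):
  R: 235.7 − 2(97.94) = 39.83
  V: 479.1 − 3(97.94) = 185.3
  P: 0 + 1(97.94) = 97.94
  U: 0 + 3(97.94) = 293.8
  Q: 573.2 (inert)
Total out = 39.83 + 185.3 + 97.94 + 293.8 + 573.2 = 1190 mol/min.

1190 mol/min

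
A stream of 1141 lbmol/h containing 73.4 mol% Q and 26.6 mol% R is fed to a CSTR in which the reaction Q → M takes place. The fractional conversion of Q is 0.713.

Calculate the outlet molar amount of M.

Q reacted = 0.713 × 837.5 = 597.1 lbmol/h; ν_Q = −1, so ξ = 597.1/1 = 597.1 lbmol/h.
Outlet amounts (n = n₀ + ν ξ):
  Q: 837.5 − 1(597.1) = 240.4
  M: 0 + 1(597.1) = 597.1
  R: 303.5 (inert)

597 lbmol/h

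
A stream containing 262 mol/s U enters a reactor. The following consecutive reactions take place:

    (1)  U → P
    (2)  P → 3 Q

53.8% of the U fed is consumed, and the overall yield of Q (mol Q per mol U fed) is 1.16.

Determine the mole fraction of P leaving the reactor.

Conversion of U: U consumed = 1ξ₁ = 0.538 × 262 → ξ₁ = 141 mol/s.
Yield of Q: 3ξ₂ / 262 = 1.16 → ξ₂ = 101.3 mol/s.
Outlet amounts (n = n₀ + Σ ν·ξ):
  U: 262 − 1(141) = 121
  P: 0 + 1(141) − 1(101.3) = 39.65
  Q: 0 + 3(101.3) = 303.9
Total out = 464.6 mol/s; y_P = 39.65 / 464.6 = 0.08534.

0.0853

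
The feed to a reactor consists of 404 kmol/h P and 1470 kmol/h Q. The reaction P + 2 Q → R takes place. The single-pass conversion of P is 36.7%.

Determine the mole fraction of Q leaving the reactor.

0.744

P reacted = 0.367 × 404 = 148.3 kmol/h; ν_P = −1, so ξ = 148.3/1 = 148.3 kmol/h.
Outlet amounts (n = n₀ + ν ξ):
  P: 404 − 1(148.3) = 255.7
  Q: 1470 − 2(148.3) = 1173
  R: 0 + 1(148.3) = 148.3
Total out = 1577 kmol/h; y_Q = 1173 / 1577 = 0.7439.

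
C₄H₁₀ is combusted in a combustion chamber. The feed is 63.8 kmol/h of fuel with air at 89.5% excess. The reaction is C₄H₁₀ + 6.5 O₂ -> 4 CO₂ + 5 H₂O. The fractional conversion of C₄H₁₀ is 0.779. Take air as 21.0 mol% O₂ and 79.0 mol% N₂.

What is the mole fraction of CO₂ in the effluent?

Stoichiometric O₂ = 6.5 × 63.8 = 414.7 kmol/h; O₂ fed = 414.7 × 1.895 = 785.9 kmol/h.
N₂ fed = 785.9 × 79/21 = 2956 kmol/h.
Fuel reacted = 0.779 × 63.8 → ξ = 49.7 kmol/h.
Outlet (n = n₀ + ν ξ):
  C₄H₁₀: 63.8 − 1(49.7) = 14.1
  O₂: 785.9 − 6.5(49.7) = 462.8
  N₂: 2956 (inert)
  CO₂: 0 + 4(49.7) = 198.8
  H₂O: 0 + 5(49.7) = 248.5
Total out = 3881 kmol/h; y_CO₂ = 198.8 / 3881 = 0.05123.

0.0512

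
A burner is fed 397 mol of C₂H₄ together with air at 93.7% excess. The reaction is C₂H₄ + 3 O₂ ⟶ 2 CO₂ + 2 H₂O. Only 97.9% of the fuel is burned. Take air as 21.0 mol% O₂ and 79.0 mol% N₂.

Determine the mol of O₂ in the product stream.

1140 mol

Stoichiometric O₂ = 3 × 397 = 1191 mol; O₂ fed = 1191 × 1.937 = 2307 mol.
N₂ fed = 2307 × 79/21 = 8679 mol.
Fuel reacted = 0.979 × 397 → ξ = 388.7 mol.
Outlet (n = n₀ + ν ξ):
  C₂H₄: 397 − 1(388.7) = 8.337
  O₂: 2307 − 3(388.7) = 1141
  N₂: 8679 (inert)
  CO₂: 0 + 2(388.7) = 777.3
  H₂O: 0 + 2(388.7) = 777.3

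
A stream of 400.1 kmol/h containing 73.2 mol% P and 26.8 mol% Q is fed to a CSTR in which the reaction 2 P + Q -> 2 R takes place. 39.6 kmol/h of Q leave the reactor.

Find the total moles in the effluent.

For Q: n = n₀ − 1ξ → 39.6 = 107.2 − 1ξ, giving ξ = 67.63 kmol/h.
Outlet amounts (n = n₀ + ν ξ):
  P: 292.9 − 2(67.63) = 157.6
  Q: 107.2 − 1(67.63) = 39.6
  R: 0 + 2(67.63) = 135.3
Total out = 157.6 + 39.6 + 135.3 = 332.5 kmol/h.

332 kmol/h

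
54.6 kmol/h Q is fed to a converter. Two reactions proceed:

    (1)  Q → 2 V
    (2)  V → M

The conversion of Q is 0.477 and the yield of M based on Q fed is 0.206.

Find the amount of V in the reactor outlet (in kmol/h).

40.8 kmol/h

Conversion of Q: Q consumed = 1ξ₁ = 0.477 × 54.6 → ξ₁ = 26.04 kmol/h.
Yield of M: 1ξ₂ / 54.6 = 0.206 → ξ₂ = 11.25 kmol/h.
Outlet amounts (n = n₀ + Σ ν·ξ):
  Q: 54.6 − 1(26.04) = 28.56
  V: 0 + 2(26.04) − 1(11.25) = 40.84
  M: 0 + 1(11.25) = 11.25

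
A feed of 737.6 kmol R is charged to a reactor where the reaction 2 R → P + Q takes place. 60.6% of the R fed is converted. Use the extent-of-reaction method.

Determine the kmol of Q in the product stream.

R reacted = 0.606 × 737.6 = 447 kmol; ν_R = −2, so ξ = 447/2 = 223.5 kmol.
Outlet amounts (n = n₀ + ν ξ):
  R: 737.6 − 2(223.5) = 290.6
  P: 0 + 1(223.5) = 223.5
  Q: 0 + 1(223.5) = 223.5

223 kmol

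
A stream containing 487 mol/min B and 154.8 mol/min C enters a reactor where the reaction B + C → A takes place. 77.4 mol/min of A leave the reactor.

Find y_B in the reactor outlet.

0.726

For A: n = n₀ + 1ξ → 77.4 = 0 + 1ξ, giving ξ = 77.4 mol/min.
Outlet amounts (n = n₀ + ν ξ):
  B: 487 − 1(77.4) = 409.6
  C: 154.8 − 1(77.4) = 77.4
  A: 0 + 1(77.4) = 77.4
Total out = 564.4 mol/min; y_B = 409.6 / 564.4 = 0.7257.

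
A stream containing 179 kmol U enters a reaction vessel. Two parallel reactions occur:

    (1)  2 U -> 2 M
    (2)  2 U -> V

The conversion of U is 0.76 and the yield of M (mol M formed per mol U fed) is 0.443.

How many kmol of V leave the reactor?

28.4 kmol

Yield of M: 2ξ₁ / 179 = 0.443 → ξ₁ = 39.65 kmol.
Conversion of U: 2ξ₁ + 2ξ₂ = 0.76 × 179 = 136 → ξ₂ = 28.37 kmol.
Outlet amounts (n = n₀ + Σ ν·ξ):
  U: 179 − 2(39.65) − 2(28.37) = 42.96
  M: 0 + 2(39.65) = 79.3
  V: 0 + 1(28.37) = 28.37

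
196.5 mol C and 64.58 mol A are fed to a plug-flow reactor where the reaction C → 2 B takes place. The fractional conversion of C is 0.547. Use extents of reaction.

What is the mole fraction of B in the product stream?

C reacted = 0.547 × 196.5 = 107.5 mol; ν_C = −1, so ξ = 107.5/1 = 107.5 mol.
Outlet amounts (n = n₀ + ν ξ):
  C: 196.5 − 1(107.5) = 89.01
  B: 0 + 2(107.5) = 215
  A: 64.58 (inert)
Total out = 368.6 mol; y_B = 215 / 368.6 = 0.5833.

0.583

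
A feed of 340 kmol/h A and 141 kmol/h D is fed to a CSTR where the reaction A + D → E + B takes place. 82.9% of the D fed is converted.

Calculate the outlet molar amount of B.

D reacted = 0.829 × 141 = 116.9 kmol/h; ν_D = −1, so ξ = 116.9/1 = 116.9 kmol/h.
Outlet amounts (n = n₀ + ν ξ):
  A: 340 − 1(116.9) = 223.1
  D: 141 − 1(116.9) = 24.11
  E: 0 + 1(116.9) = 116.9
  B: 0 + 1(116.9) = 116.9

117 kmol/h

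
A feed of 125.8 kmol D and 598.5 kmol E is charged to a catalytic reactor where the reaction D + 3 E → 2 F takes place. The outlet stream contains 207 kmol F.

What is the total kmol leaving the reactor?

For F: n = n₀ + 2ξ → 207 = 0 + 2ξ, giving ξ = 103.5 kmol.
Outlet amounts (n = n₀ + ν ξ):
  D: 125.8 − 1(103.5) = 22.3
  E: 598.5 − 3(103.5) = 288
  F: 0 + 2(103.5) = 207
Total out = 22.3 + 288 + 207 = 517.3 kmol.

517 kmol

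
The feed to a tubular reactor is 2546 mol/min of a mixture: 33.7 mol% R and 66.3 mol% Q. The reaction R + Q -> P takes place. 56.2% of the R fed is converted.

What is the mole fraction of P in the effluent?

R reacted = 0.562 × 858 = 482.2 mol/min; ν_R = −1, so ξ = 482.2/1 = 482.2 mol/min.
Outlet amounts (n = n₀ + ν ξ):
  R: 858 − 1(482.2) = 375.8
  Q: 1688 − 1(482.2) = 1206
  P: 0 + 1(482.2) = 482.2
Total out = 2064 mol/min; y_P = 482.2 / 2064 = 0.2336.

0.234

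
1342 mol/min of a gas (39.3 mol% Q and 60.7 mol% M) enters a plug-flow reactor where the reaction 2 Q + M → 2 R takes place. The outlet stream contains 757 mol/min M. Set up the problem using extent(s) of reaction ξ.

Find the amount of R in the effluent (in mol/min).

115 mol/min

For M: n = n₀ − 1ξ → 757 = 814.6 − 1ξ, giving ξ = 57.59 mol/min.
Outlet amounts (n = n₀ + ν ξ):
  Q: 527.4 − 2(57.59) = 412.2
  M: 814.6 − 1(57.59) = 757
  R: 0 + 2(57.59) = 115.2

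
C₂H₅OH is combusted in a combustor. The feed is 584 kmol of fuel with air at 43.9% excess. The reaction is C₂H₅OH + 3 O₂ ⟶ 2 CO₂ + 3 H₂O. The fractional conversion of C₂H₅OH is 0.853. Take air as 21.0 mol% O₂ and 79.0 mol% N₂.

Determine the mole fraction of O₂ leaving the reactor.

0.0784

Stoichiometric O₂ = 3 × 584 = 1752 kmol; O₂ fed = 1752 × 1.439 = 2521 kmol.
N₂ fed = 2521 × 79/21 = 9484 kmol.
Fuel reacted = 0.853 × 584 → ξ = 498.2 kmol.
Outlet (n = n₀ + ν ξ):
  C₂H₅OH: 584 − 1(498.2) = 85.85
  O₂: 2521 − 3(498.2) = 1027
  N₂: 9484 (inert)
  CO₂: 0 + 2(498.2) = 996.3
  H₂O: 0 + 3(498.2) = 1494
Total out = 13090 kmol; y_O₂ = 1027 / 13090 = 0.07845.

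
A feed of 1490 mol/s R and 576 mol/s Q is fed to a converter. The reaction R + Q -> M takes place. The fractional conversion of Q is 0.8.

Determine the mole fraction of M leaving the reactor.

0.287

Q reacted = 0.8 × 576 = 460.8 mol/s; ν_Q = −1, so ξ = 460.8/1 = 460.8 mol/s.
Outlet amounts (n = n₀ + ν ξ):
  R: 1490 − 1(460.8) = 1029
  Q: 576 − 1(460.8) = 115.2
  M: 0 + 1(460.8) = 460.8
Total out = 1605 mol/s; y_M = 460.8 / 1605 = 0.2871.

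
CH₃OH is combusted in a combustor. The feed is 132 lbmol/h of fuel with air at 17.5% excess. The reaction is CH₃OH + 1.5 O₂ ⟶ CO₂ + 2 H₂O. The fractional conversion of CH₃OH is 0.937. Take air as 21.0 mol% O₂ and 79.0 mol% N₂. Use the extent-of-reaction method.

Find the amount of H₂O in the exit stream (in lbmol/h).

247 lbmol/h

Stoichiometric O₂ = 1.5 × 132 = 198 lbmol/h; O₂ fed = 198 × 1.175 = 232.7 lbmol/h.
N₂ fed = 232.7 × 79/21 = 875.2 lbmol/h.
Fuel reacted = 0.937 × 132 → ξ = 123.7 lbmol/h.
Outlet (n = n₀ + ν ξ):
  CH₃OH: 132 − 1(123.7) = 8.316
  O₂: 232.7 − 1.5(123.7) = 47.12
  N₂: 875.2 (inert)
  CO₂: 0 + 1(123.7) = 123.7
  H₂O: 0 + 2(123.7) = 247.4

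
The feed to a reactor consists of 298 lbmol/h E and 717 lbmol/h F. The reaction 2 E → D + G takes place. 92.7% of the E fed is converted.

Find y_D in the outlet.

E reacted = 0.927 × 298 = 276.2 lbmol/h; ν_E = −2, so ξ = 276.2/2 = 138.1 lbmol/h.
Outlet amounts (n = n₀ + ν ξ):
  E: 298 − 2(138.1) = 21.75
  D: 0 + 1(138.1) = 138.1
  G: 0 + 1(138.1) = 138.1
  F: 717 (inert)
Total out = 1015 lbmol/h; y_D = 138.1 / 1015 = 0.1361.

0.136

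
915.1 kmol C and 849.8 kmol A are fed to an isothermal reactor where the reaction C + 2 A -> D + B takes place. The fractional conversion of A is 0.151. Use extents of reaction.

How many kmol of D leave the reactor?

A reacted = 0.151 × 849.8 = 128.3 kmol; ν_A = −2, so ξ = 128.3/2 = 64.16 kmol.
Outlet amounts (n = n₀ + ν ξ):
  C: 915.1 − 1(64.16) = 850.9
  A: 849.8 − 2(64.16) = 721.5
  D: 0 + 1(64.16) = 64.16
  B: 0 + 1(64.16) = 64.16

64.2 kmol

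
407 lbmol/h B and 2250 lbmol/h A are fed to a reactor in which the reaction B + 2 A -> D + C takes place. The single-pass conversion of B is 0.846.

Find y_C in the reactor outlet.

B reacted = 0.846 × 407 = 344.3 lbmol/h; ν_B = −1, so ξ = 344.3/1 = 344.3 lbmol/h.
Outlet amounts (n = n₀ + ν ξ):
  B: 407 − 1(344.3) = 62.68
  A: 2250 − 2(344.3) = 1561
  D: 0 + 1(344.3) = 344.3
  C: 0 + 1(344.3) = 344.3
Total out = 2313 lbmol/h; y_C = 344.3 / 2313 = 0.1489.

0.149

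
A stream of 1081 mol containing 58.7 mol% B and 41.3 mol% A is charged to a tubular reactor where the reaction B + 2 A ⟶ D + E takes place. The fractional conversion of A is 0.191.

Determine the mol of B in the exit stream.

592 mol

A reacted = 0.191 × 446.5 = 85.27 mol; ν_A = −2, so ξ = 85.27/2 = 42.64 mol.
Outlet amounts (n = n₀ + ν ξ):
  B: 634.5 − 1(42.64) = 591.9
  A: 446.5 − 2(42.64) = 361.2
  D: 0 + 1(42.64) = 42.64
  E: 0 + 1(42.64) = 42.64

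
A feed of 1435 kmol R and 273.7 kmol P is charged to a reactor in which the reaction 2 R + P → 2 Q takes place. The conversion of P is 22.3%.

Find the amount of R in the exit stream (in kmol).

P reacted = 0.223 × 273.7 = 61.04 kmol; ν_P = −1, so ξ = 61.04/1 = 61.04 kmol.
Outlet amounts (n = n₀ + ν ξ):
  R: 1435 − 2(61.04) = 1313
  P: 273.7 − 1(61.04) = 212.7
  Q: 0 + 2(61.04) = 122.1

1310 kmol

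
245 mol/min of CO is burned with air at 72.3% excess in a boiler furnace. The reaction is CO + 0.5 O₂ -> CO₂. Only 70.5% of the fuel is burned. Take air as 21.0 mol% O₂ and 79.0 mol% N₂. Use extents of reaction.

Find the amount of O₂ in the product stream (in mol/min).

Stoichiometric O₂ = 0.5 × 245 = 122.5 mol/min; O₂ fed = 122.5 × 1.723 = 211.1 mol/min.
N₂ fed = 211.1 × 79/21 = 794 mol/min.
Fuel reacted = 0.705 × 245 → ξ = 172.7 mol/min.
Outlet (n = n₀ + ν ξ):
  CO: 245 − 1(172.7) = 72.28
  O₂: 211.1 − 0.5(172.7) = 124.7
  N₂: 794 (inert)
  CO₂: 0 + 1(172.7) = 172.7

125 mol/min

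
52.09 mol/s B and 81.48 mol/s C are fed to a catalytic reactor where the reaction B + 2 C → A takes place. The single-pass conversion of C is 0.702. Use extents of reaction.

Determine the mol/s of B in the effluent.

23.5 mol/s

C reacted = 0.702 × 81.48 = 57.2 mol/s; ν_C = −2, so ξ = 57.2/2 = 28.6 mol/s.
Outlet amounts (n = n₀ + ν ξ):
  B: 52.09 − 1(28.6) = 23.49
  C: 81.48 − 2(28.6) = 24.28
  A: 0 + 1(28.6) = 28.6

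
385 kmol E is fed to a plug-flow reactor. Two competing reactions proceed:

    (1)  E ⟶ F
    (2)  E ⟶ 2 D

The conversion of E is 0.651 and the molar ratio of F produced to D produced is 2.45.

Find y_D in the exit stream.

Conversion of E: E consumed = 0.651 × 385 = 250.6 kmol = 1ξ₁ + 1ξ₂.
Selectivity: 1ξ₁ / (2ξ₂) = 2.45 → ξ₁ = 4.9 ξ₂.
Substitute: (1·4.9 + 1) ξ₂ = 250.6 → ξ₂ = 42.48 kmol, ξ₁ = 208.2 kmol.
Outlet amounts (n = n₀ + Σ ν·ξ):
  E: 385 − 1(208.2) − 1(42.48) = 134.4
  F: 0 + 1(208.2) = 208.2
  D: 0 + 2(42.48) = 84.96
Total out = 427.5 kmol; y_D = 84.96 / 427.5 = 0.1987.

0.199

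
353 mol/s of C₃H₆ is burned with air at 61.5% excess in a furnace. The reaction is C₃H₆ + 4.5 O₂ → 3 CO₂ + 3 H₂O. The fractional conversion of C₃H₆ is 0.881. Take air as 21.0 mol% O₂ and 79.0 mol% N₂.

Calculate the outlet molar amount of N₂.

9650 mol/s

Stoichiometric O₂ = 4.5 × 353 = 1588 mol/s; O₂ fed = 1588 × 1.615 = 2565 mol/s.
N₂ fed = 2565 × 79/21 = 9651 mol/s.
Fuel reacted = 0.881 × 353 → ξ = 311 mol/s.
Outlet (n = n₀ + ν ξ):
  C₃H₆: 353 − 1(311) = 42.01
  O₂: 2565 − 4.5(311) = 1166
  N₂: 9651 (inert)
  CO₂: 0 + 3(311) = 933
  H₂O: 0 + 3(311) = 933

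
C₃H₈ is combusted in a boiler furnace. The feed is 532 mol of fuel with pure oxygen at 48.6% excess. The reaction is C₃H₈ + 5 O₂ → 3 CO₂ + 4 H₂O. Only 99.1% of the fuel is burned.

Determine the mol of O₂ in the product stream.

1320 mol

Stoichiometric O₂ = 5 × 532 = 2660 mol; O₂ fed = 2660 × 1.486 = 3953 mol.
Fuel reacted = 0.991 × 532 → ξ = 527.2 mol.
Outlet (n = n₀ + ν ξ):
  C₃H₈: 532 − 1(527.2) = 4.788
  O₂: 3953 − 5(527.2) = 1317
  CO₂: 0 + 3(527.2) = 1582
  H₂O: 0 + 4(527.2) = 2109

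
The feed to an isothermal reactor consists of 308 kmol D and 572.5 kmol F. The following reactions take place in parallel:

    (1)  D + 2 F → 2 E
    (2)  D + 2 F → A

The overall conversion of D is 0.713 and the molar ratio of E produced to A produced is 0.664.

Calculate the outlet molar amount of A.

165 kmol

Conversion of D: D consumed = 0.713 × 308 = 219.6 kmol = 1ξ₁ + 1ξ₂.
Selectivity: 2ξ₁ / (1ξ₂) = 0.664 → ξ₁ = 0.332 ξ₂.
Substitute: (1·0.332 + 1) ξ₂ = 219.6 → ξ₂ = 164.9 kmol, ξ₁ = 54.74 kmol.
Outlet amounts (n = n₀ + Σ ν·ξ):
  D: 308 − 1(54.74) − 1(164.9) = 88.4
  F: 572.5 − 2(54.74) − 2(164.9) = 133.3
  E: 0 + 2(54.74) = 109.5
  A: 0 + 1(164.9) = 164.9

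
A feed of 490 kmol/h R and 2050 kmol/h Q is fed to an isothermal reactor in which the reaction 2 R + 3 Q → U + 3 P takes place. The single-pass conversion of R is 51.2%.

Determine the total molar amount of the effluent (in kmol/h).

2410 kmol/h

R reacted = 0.512 × 490 = 250.9 kmol/h; ν_R = −2, so ξ = 250.9/2 = 125.4 kmol/h.
Outlet amounts (n = n₀ + ν ξ):
  R: 490 − 2(125.4) = 239.1
  Q: 2050 − 3(125.4) = 1674
  U: 0 + 1(125.4) = 125.4
  P: 0 + 3(125.4) = 376.3
Total out = 239.1 + 1674 + 125.4 + 376.3 = 2415 kmol/h.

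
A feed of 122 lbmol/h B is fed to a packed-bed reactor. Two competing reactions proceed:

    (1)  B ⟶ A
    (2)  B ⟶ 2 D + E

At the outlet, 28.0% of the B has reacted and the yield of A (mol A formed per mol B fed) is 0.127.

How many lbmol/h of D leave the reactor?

Yield of A: 1ξ₁ / 122 = 0.127 → ξ₁ = 15.49 lbmol/h.
Conversion of B: 1ξ₁ + 1ξ₂ = 0.28 × 122 = 34.16 → ξ₂ = 18.67 lbmol/h.
Outlet amounts (n = n₀ + Σ ν·ξ):
  B: 122 − 1(15.49) − 1(18.67) = 87.84
  A: 0 + 1(15.49) = 15.49
  D: 0 + 2(18.67) = 37.33
  E: 0 + 1(18.67) = 18.67

37.3 lbmol/h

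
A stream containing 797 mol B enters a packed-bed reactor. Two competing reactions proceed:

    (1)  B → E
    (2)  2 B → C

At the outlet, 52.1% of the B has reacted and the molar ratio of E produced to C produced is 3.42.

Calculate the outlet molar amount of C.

Conversion of B: B consumed = 0.521 × 797 = 415.2 mol = 1ξ₁ + 2ξ₂.
Selectivity: 1ξ₁ / (1ξ₂) = 3.42 → ξ₁ = 3.42 ξ₂.
Substitute: (1·3.42 + 2) ξ₂ = 415.2 → ξ₂ = 76.61 mol, ξ₁ = 262 mol.
Outlet amounts (n = n₀ + Σ ν·ξ):
  B: 797 − 1(262) − 2(76.61) = 381.8
  E: 0 + 1(262) = 262
  C: 0 + 1(76.61) = 76.61

76.6 mol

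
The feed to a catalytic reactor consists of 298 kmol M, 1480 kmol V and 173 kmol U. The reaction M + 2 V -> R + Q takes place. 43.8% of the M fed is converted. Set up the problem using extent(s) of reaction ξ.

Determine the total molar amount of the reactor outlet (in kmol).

M reacted = 0.438 × 298 = 130.5 kmol; ν_M = −1, so ξ = 130.5/1 = 130.5 kmol.
Outlet amounts (n = n₀ + ν ξ):
  M: 298 − 1(130.5) = 167.5
  V: 1480 − 2(130.5) = 1219
  R: 0 + 1(130.5) = 130.5
  Q: 0 + 1(130.5) = 130.5
  U: 173 (inert)
Total out = 167.5 + 1219 + 130.5 + 130.5 + 173 = 1820 kmol.

1820 kmol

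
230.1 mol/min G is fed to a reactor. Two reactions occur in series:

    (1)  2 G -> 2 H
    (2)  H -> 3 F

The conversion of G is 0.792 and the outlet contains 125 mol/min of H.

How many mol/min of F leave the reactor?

Conversion of G: G consumed = 2ξ₁ = 0.792 × 230.1 → ξ₁ = 91.12 mol/min.
H balance: n_H = 0 + 2ξ₁ − 1ξ₂ = 125 → ξ₂ = (2·91.12 − 125)/1 = 57.24 mol/min.
Outlet amounts (n = n₀ + Σ ν·ξ):
  G: 230.1 − 2(91.12) = 47.86
  H: 0 + 2(91.12) − 1(57.24) = 125
  F: 0 + 3(57.24) = 171.7

172 mol/min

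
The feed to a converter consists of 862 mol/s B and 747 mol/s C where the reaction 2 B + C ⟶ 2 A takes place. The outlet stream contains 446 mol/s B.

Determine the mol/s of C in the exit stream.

539 mol/s

For B: n = n₀ − 2ξ → 446 = 862 − 2ξ, giving ξ = 208 mol/s.
Outlet amounts (n = n₀ + ν ξ):
  B: 862 − 2(208) = 446
  C: 747 − 1(208) = 539
  A: 0 + 2(208) = 416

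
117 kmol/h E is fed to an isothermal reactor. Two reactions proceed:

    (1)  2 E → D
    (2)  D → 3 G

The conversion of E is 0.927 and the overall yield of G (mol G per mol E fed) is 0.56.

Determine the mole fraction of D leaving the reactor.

0.304

Conversion of E: E consumed = 2ξ₁ = 0.927 × 117 → ξ₁ = 54.23 kmol/h.
Yield of G: 3ξ₂ / 117 = 0.56 → ξ₂ = 21.84 kmol/h.
Outlet amounts (n = n₀ + Σ ν·ξ):
  E: 117 − 2(54.23) = 8.541
  D: 0 + 1(54.23) − 1(21.84) = 32.39
  G: 0 + 3(21.84) = 65.52
Total out = 106.5 kmol/h; y_D = 32.39 / 106.5 = 0.3043.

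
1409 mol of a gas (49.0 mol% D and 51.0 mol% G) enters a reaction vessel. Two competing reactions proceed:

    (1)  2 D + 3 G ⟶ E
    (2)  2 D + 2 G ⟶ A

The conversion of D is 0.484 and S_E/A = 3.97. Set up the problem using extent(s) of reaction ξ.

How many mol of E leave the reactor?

Conversion of D: D consumed = 0.484 × 690.4 = 334.2 mol = 2ξ₁ + 2ξ₂.
Selectivity: 1ξ₁ / (1ξ₂) = 3.97 → ξ₁ = 3.97 ξ₂.
Substitute: (2·3.97 + 2) ξ₂ = 334.2 → ξ₂ = 33.62 mol, ξ₁ = 133.5 mol.
Outlet amounts (n = n₀ + Σ ν·ξ):
  D: 690.4 − 2(133.5) − 2(33.62) = 356.3
  G: 718.6 − 3(133.5) − 2(33.62) = 251
  E: 0 + 1(133.5) = 133.5
  A: 0 + 1(33.62) = 33.62

133 mol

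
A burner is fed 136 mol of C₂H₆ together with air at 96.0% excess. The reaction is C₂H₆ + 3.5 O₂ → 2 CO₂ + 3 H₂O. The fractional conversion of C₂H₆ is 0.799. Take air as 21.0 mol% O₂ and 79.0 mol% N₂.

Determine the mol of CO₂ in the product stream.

Stoichiometric O₂ = 3.5 × 136 = 476 mol; O₂ fed = 476 × 1.960 = 933 mol.
N₂ fed = 933 × 79/21 = 3510 mol.
Fuel reacted = 0.799 × 136 → ξ = 108.7 mol.
Outlet (n = n₀ + ν ξ):
  C₂H₆: 136 − 1(108.7) = 27.34
  O₂: 933 − 3.5(108.7) = 552.6
  N₂: 3510 (inert)
  CO₂: 0 + 2(108.7) = 217.3
  H₂O: 0 + 3(108.7) = 326

217 mol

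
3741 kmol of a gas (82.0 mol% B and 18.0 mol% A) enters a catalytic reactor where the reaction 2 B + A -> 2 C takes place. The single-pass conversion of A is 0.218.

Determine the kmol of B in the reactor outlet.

A reacted = 0.218 × 673.4 = 146.8 kmol; ν_A = −1, so ξ = 146.8/1 = 146.8 kmol.
Outlet amounts (n = n₀ + ν ξ):
  B: 3068 − 2(146.8) = 2774
  A: 673.4 − 1(146.8) = 526.6
  C: 0 + 2(146.8) = 293.6

2770 kmol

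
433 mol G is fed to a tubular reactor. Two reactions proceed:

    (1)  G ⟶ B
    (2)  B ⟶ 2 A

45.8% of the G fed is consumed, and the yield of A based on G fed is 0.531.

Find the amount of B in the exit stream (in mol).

83.4 mol

Conversion of G: G consumed = 1ξ₁ = 0.458 × 433 → ξ₁ = 198.3 mol.
Yield of A: 2ξ₂ / 433 = 0.531 → ξ₂ = 115 mol.
Outlet amounts (n = n₀ + Σ ν·ξ):
  G: 433 − 1(198.3) = 234.7
  B: 0 + 1(198.3) − 1(115) = 83.35
  A: 0 + 2(115) = 229.9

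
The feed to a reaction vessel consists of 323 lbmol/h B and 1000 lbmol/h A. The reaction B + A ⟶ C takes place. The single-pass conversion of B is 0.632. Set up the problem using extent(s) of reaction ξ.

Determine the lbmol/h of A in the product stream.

B reacted = 0.632 × 323 = 204.1 lbmol/h; ν_B = −1, so ξ = 204.1/1 = 204.1 lbmol/h.
Outlet amounts (n = n₀ + ν ξ):
  B: 323 − 1(204.1) = 118.9
  A: 1000 − 1(204.1) = 795.9
  C: 0 + 1(204.1) = 204.1

796 lbmol/h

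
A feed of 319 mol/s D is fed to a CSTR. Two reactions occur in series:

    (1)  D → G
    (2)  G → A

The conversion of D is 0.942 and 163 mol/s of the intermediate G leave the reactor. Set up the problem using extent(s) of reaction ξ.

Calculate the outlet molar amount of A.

Conversion of D: D consumed = 1ξ₁ = 0.942 × 319 → ξ₁ = 300.5 mol/s.
G balance: n_G = 0 + 1ξ₁ − 1ξ₂ = 163 → ξ₂ = (1·300.5 − 163)/1 = 137.5 mol/s.
Outlet amounts (n = n₀ + Σ ν·ξ):
  D: 319 − 1(300.5) = 18.5
  G: 0 + 1(300.5) − 1(137.5) = 163
  A: 0 + 1(137.5) = 137.5

137 mol/s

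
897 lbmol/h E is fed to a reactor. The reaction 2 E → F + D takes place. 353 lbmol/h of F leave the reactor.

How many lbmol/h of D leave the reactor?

353 lbmol/h

For F: n = n₀ + 1ξ → 353 = 0 + 1ξ, giving ξ = 353 lbmol/h.
Outlet amounts (n = n₀ + ν ξ):
  E: 897 − 2(353) = 191
  F: 0 + 1(353) = 353
  D: 0 + 1(353) = 353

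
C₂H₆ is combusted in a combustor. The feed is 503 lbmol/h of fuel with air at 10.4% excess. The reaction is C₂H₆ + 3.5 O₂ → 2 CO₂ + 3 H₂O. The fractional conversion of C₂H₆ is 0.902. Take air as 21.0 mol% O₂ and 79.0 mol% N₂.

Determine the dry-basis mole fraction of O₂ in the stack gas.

0.0412

Stoichiometric O₂ = 3.5 × 503 = 1760 lbmol/h; O₂ fed = 1760 × 1.104 = 1944 lbmol/h.
N₂ fed = 1944 × 79/21 = 7312 lbmol/h.
Fuel reacted = 0.902 × 503 → ξ = 453.7 lbmol/h.
Outlet (n = n₀ + ν ξ):
  C₂H₆: 503 − 1(453.7) = 49.29
  O₂: 1944 − 3.5(453.7) = 355.6
  N₂: 7312 (inert)
  CO₂: 0 + 2(453.7) = 907.4
  H₂O: 0 + 3(453.7) = 1361
Dry total = 8624 lbmol/h; y_O₂ (dry) = 355.6 / 8624 = 0.04124.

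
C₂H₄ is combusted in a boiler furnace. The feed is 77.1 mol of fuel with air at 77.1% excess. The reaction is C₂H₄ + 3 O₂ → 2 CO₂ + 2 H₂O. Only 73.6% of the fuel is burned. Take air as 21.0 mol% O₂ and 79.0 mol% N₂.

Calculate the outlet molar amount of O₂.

239 mol

Stoichiometric O₂ = 3 × 77.1 = 231.3 mol; O₂ fed = 231.3 × 1.771 = 409.6 mol.
N₂ fed = 409.6 × 79/21 = 1541 mol.
Fuel reacted = 0.736 × 77.1 → ξ = 56.75 mol.
Outlet (n = n₀ + ν ξ):
  C₂H₄: 77.1 − 1(56.75) = 20.35
  O₂: 409.6 − 3(56.75) = 239.4
  N₂: 1541 (inert)
  CO₂: 0 + 2(56.75) = 113.5
  H₂O: 0 + 2(56.75) = 113.5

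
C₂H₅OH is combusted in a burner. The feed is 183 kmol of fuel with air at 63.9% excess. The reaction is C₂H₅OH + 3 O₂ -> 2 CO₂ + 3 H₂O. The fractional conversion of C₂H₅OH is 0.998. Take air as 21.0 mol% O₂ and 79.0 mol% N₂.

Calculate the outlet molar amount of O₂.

Stoichiometric O₂ = 3 × 183 = 549 kmol; O₂ fed = 549 × 1.639 = 899.8 kmol.
N₂ fed = 899.8 × 79/21 = 3385 kmol.
Fuel reacted = 0.998 × 183 → ξ = 182.6 kmol.
Outlet (n = n₀ + ν ξ):
  C₂H₅OH: 183 − 1(182.6) = 0.366
  O₂: 899.8 − 3(182.6) = 351.9
  N₂: 3385 (inert)
  CO₂: 0 + 2(182.6) = 365.3
  H₂O: 0 + 3(182.6) = 547.9

352 kmol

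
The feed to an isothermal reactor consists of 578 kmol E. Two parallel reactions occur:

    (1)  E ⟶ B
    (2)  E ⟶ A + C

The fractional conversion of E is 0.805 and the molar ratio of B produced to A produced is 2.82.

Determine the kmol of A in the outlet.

Conversion of E: E consumed = 0.805 × 578 = 465.3 kmol = 1ξ₁ + 1ξ₂.
Selectivity: 1ξ₁ / (1ξ₂) = 2.82 → ξ₁ = 2.82 ξ₂.
Substitute: (1·2.82 + 1) ξ₂ = 465.3 → ξ₂ = 121.8 kmol, ξ₁ = 343.5 kmol.
Outlet amounts (n = n₀ + Σ ν·ξ):
  E: 578 − 1(343.5) − 1(121.8) = 112.7
  B: 0 + 1(343.5) = 343.5
  A: 0 + 1(121.8) = 121.8
  C: 0 + 1(121.8) = 121.8

122 kmol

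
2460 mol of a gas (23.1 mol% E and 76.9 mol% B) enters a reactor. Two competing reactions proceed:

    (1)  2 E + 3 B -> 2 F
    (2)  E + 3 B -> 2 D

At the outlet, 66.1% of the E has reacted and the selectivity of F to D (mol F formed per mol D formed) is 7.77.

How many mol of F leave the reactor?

353 mol

Conversion of E: E consumed = 0.661 × 568.3 = 375.6 mol = 2ξ₁ + 1ξ₂.
Selectivity: 2ξ₁ / (2ξ₂) = 7.77 → ξ₁ = 7.77 ξ₂.
Substitute: (2·7.77 + 1) ξ₂ = 375.6 → ξ₂ = 22.71 mol, ξ₁ = 176.5 mol.
Outlet amounts (n = n₀ + Σ ν·ξ):
  E: 568.3 − 2(176.5) − 1(22.71) = 192.6
  B: 1892 − 3(176.5) − 3(22.71) = 1294
  F: 0 + 2(176.5) = 352.9
  D: 0 + 2(22.71) = 45.42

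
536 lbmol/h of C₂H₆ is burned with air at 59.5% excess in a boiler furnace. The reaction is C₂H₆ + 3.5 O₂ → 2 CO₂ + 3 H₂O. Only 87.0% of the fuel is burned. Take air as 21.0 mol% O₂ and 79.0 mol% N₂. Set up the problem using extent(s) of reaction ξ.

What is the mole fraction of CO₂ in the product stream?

0.0621

Stoichiometric O₂ = 3.5 × 536 = 1876 lbmol/h; O₂ fed = 1876 × 1.595 = 2992 lbmol/h.
N₂ fed = 2992 × 79/21 = 11260 lbmol/h.
Fuel reacted = 0.87 × 536 → ξ = 466.3 lbmol/h.
Outlet (n = n₀ + ν ξ):
  C₂H₆: 536 − 1(466.3) = 69.68
  O₂: 2992 − 3.5(466.3) = 1360
  N₂: 11260 (inert)
  CO₂: 0 + 2(466.3) = 932.6
  H₂O: 0 + 3(466.3) = 1399
Total out = 15020 lbmol/h; y_CO₂ = 932.6 / 15020 = 0.0621.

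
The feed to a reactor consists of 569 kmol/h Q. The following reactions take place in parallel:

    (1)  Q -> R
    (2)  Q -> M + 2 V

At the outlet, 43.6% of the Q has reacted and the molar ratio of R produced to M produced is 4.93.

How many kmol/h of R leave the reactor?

Conversion of Q: Q consumed = 0.436 × 569 = 248.1 kmol/h = 1ξ₁ + 1ξ₂.
Selectivity: 1ξ₁ / (1ξ₂) = 4.93 → ξ₁ = 4.93 ξ₂.
Substitute: (1·4.93 + 1) ξ₂ = 248.1 → ξ₂ = 41.84 kmol/h, ξ₁ = 206.2 kmol/h.
Outlet amounts (n = n₀ + Σ ν·ξ):
  Q: 569 − 1(206.2) − 1(41.84) = 320.9
  R: 0 + 1(206.2) = 206.2
  M: 0 + 1(41.84) = 41.84
  V: 0 + 2(41.84) = 83.67

206 kmol/h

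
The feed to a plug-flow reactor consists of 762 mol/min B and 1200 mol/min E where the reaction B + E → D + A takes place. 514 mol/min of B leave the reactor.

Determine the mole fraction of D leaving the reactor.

0.126

For B: n = n₀ − 1ξ → 514 = 762 − 1ξ, giving ξ = 248 mol/min.
Outlet amounts (n = n₀ + ν ξ):
  B: 762 − 1(248) = 514
  E: 1200 − 1(248) = 952
  D: 0 + 1(248) = 248
  A: 0 + 1(248) = 248
Total out = 1962 mol/min; y_D = 248 / 1962 = 0.1264.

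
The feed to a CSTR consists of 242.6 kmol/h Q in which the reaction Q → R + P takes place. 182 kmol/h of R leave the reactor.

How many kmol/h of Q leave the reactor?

60.6 kmol/h

For R: n = n₀ + 1ξ → 182 = 0 + 1ξ, giving ξ = 182 kmol/h.
Outlet amounts (n = n₀ + ν ξ):
  Q: 242.6 − 1(182) = 60.6
  R: 0 + 1(182) = 182
  P: 0 + 1(182) = 182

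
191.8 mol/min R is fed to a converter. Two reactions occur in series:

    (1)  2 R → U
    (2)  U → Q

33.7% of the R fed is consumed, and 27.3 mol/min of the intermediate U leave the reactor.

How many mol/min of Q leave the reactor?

Conversion of R: R consumed = 2ξ₁ = 0.337 × 191.8 → ξ₁ = 32.32 mol/min.
U balance: n_U = 0 + 1ξ₁ − 1ξ₂ = 27.3 → ξ₂ = (1·32.32 − 27.3)/1 = 5.018 mol/min.
Outlet amounts (n = n₀ + Σ ν·ξ):
  R: 191.8 − 2(32.32) = 127.2
  U: 0 + 1(32.32) − 1(5.018) = 27.3
  Q: 0 + 1(5.018) = 5.018

5.02 mol/min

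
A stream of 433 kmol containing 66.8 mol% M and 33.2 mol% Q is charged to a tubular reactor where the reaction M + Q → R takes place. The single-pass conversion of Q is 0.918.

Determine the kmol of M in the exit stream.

157 kmol

Q reacted = 0.918 × 143.8 = 132 kmol; ν_Q = −1, so ξ = 132/1 = 132 kmol.
Outlet amounts (n = n₀ + ν ξ):
  M: 289.2 − 1(132) = 157.3
  Q: 143.8 − 1(132) = 11.79
  R: 0 + 1(132) = 132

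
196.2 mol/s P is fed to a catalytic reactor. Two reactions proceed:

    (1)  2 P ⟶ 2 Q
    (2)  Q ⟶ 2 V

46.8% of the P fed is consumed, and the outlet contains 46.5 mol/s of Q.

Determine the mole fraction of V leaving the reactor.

Conversion of P: P consumed = 2ξ₁ = 0.468 × 196.2 → ξ₁ = 45.91 mol/s.
Q balance: n_Q = 0 + 2ξ₁ − 1ξ₂ = 46.5 → ξ₂ = (2·45.91 − 46.5)/1 = 45.32 mol/s.
Outlet amounts (n = n₀ + Σ ν·ξ):
  P: 196.2 − 2(45.91) = 104.4
  Q: 0 + 2(45.91) − 1(45.32) = 46.5
  V: 0 + 2(45.32) = 90.64
Total out = 241.5 mol/s; y_V = 90.64 / 241.5 = 0.3753.

0.375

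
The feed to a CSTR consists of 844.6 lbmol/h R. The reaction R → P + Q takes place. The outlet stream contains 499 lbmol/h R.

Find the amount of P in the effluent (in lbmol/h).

For R: n = n₀ − 1ξ → 499 = 844.6 − 1ξ, giving ξ = 345.6 lbmol/h.
Outlet amounts (n = n₀ + ν ξ):
  R: 844.6 − 1(345.6) = 499
  P: 0 + 1(345.6) = 345.6
  Q: 0 + 1(345.6) = 345.6

346 lbmol/h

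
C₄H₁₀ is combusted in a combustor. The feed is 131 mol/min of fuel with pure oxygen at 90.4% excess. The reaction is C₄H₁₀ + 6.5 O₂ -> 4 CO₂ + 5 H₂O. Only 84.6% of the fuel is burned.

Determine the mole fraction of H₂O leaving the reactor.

0.289

Stoichiometric O₂ = 6.5 × 131 = 851.5 mol/min; O₂ fed = 851.5 × 1.904 = 1621 mol/min.
Fuel reacted = 0.846 × 131 → ξ = 110.8 mol/min.
Outlet (n = n₀ + ν ξ):
  C₄H₁₀: 131 − 1(110.8) = 20.17
  O₂: 1621 − 6.5(110.8) = 900.9
  CO₂: 0 + 4(110.8) = 443.3
  H₂O: 0 + 5(110.8) = 554.1
Total out = 1918 mol/min; y_H₂O = 554.1 / 1918 = 0.2888.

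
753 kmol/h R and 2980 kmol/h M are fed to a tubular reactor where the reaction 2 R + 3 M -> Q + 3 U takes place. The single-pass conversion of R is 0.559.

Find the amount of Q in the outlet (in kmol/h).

R reacted = 0.559 × 753 = 420.9 kmol/h; ν_R = −2, so ξ = 420.9/2 = 210.5 kmol/h.
Outlet amounts (n = n₀ + ν ξ):
  R: 753 − 2(210.5) = 332.1
  M: 2980 − 3(210.5) = 2349
  Q: 0 + 1(210.5) = 210.5
  U: 0 + 3(210.5) = 631.4

210 kmol/h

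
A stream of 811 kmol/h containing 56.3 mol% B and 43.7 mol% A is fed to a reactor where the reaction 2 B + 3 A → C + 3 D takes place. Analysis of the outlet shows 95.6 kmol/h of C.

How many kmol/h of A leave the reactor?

For C: n = n₀ + 1ξ → 95.6 = 0 + 1ξ, giving ξ = 95.6 kmol/h.
Outlet amounts (n = n₀ + ν ξ):
  B: 456.6 − 2(95.6) = 265.4
  A: 354.4 − 3(95.6) = 67.61
  C: 0 + 1(95.6) = 95.6
  D: 0 + 3(95.6) = 286.8

67.6 kmol/h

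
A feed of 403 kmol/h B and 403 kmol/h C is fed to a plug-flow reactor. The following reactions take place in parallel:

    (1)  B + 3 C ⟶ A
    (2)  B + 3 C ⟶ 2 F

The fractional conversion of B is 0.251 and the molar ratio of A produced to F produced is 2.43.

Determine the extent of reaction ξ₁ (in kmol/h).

Conversion of B: B consumed = 0.251 × 403 = 101.2 kmol/h = 1ξ₁ + 1ξ₂.
Selectivity: 1ξ₁ / (2ξ₂) = 2.43 → ξ₁ = 4.86 ξ₂.
Substitute: (1·4.86 + 1) ξ₂ = 101.2 → ξ₂ = 17.26 kmol/h, ξ₁ = 83.89 kmol/h.
Outlet amounts (n = n₀ + Σ ν·ξ):
  B: 403 − 1(83.89) − 1(17.26) = 301.8
  C: 403 − 3(83.89) − 3(17.26) = 99.54
  A: 0 + 1(83.89) = 83.89
  F: 0 + 2(17.26) = 34.52

ξ₁ = 83.9 kmol/h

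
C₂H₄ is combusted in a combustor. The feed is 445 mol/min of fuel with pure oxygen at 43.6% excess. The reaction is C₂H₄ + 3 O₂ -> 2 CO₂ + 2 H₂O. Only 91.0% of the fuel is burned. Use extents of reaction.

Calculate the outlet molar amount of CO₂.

810 mol/min

Stoichiometric O₂ = 3 × 445 = 1335 mol/min; O₂ fed = 1335 × 1.436 = 1917 mol/min.
Fuel reacted = 0.91 × 445 → ξ = 404.9 mol/min.
Outlet (n = n₀ + ν ξ):
  C₂H₄: 445 − 1(404.9) = 40.05
  O₂: 1917 − 3(404.9) = 702.2
  CO₂: 0 + 2(404.9) = 809.9
  H₂O: 0 + 2(404.9) = 809.9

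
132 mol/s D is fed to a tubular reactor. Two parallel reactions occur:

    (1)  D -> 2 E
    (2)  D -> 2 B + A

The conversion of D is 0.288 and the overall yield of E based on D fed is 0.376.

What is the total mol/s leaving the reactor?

183 mol/s

Yield of E: 2ξ₁ / 132 = 0.376 → ξ₁ = 24.82 mol/s.
Conversion of D: 1ξ₁ + 1ξ₂ = 0.288 × 132 = 38.02 → ξ₂ = 13.2 mol/s.
Outlet amounts (n = n₀ + Σ ν·ξ):
  D: 132 − 1(24.82) − 1(13.2) = 93.98
  E: 0 + 2(24.82) = 49.63
  B: 0 + 2(13.2) = 26.4
  A: 0 + 1(13.2) = 13.2
Total out = 93.98 + 49.63 + 26.4 + 13.2 = 183.2 mol/s.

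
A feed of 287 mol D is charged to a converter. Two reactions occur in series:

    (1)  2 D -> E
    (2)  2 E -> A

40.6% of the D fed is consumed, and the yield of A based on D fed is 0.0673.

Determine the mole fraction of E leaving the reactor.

0.0937

Conversion of D: D consumed = 2ξ₁ = 0.406 × 287 → ξ₁ = 58.26 mol.
Yield of A: 1ξ₂ / 287 = 0.0673 → ξ₂ = 19.32 mol.
Outlet amounts (n = n₀ + Σ ν·ξ):
  D: 287 − 2(58.26) = 170.5
  E: 0 + 1(58.26) − 2(19.32) = 19.63
  A: 0 + 1(19.32) = 19.32
Total out = 209.4 mol; y_E = 19.63 / 209.4 = 0.09374.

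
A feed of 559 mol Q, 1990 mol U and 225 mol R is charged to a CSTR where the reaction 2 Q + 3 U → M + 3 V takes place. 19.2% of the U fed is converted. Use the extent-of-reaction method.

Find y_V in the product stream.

0.144

U reacted = 0.192 × 1990 = 382.1 mol; ν_U = −3, so ξ = 382.1/3 = 127.4 mol.
Outlet amounts (n = n₀ + ν ξ):
  Q: 559 − 2(127.4) = 304.3
  U: 1990 − 3(127.4) = 1608
  M: 0 + 1(127.4) = 127.4
  V: 0 + 3(127.4) = 382.1
  R: 225 (inert)
Total out = 2647 mol; y_V = 382.1 / 2647 = 0.1444.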